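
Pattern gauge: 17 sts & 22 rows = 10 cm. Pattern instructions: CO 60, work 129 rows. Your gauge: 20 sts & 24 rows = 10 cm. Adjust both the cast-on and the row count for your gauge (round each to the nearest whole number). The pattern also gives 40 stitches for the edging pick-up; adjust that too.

Cast on 71 stitches; work 141 rows; edging pick-up 47 stitches.

Stitches: 60 × 20/17 = 70.59 → 71.
Rows: 129 × 24/22 = 140.73 → 141.
edging pick-up: 40 × 20/17 = 47.06 → 47.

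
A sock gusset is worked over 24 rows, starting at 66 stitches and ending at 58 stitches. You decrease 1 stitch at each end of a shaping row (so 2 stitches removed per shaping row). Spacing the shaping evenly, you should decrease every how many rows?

Decrease every 6th row.

Stitches to remove: |58 − 66| = 8.
Shaping rows needed: 8 / 2 = 4.
24 rows / 4 = every 6 rows.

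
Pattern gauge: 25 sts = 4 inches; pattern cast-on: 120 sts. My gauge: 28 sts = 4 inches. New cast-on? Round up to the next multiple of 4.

Cast on 136 stitches.

Scale factor = 28 / 25 = 1.120.
120 × 28 / 25 = 134.40 sts.
→ 136 sts.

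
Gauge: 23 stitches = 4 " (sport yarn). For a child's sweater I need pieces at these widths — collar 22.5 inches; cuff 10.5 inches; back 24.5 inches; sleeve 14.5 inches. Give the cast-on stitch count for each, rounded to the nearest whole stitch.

collar 129; cuff 60; back 141; sleeve 83.

Rate = 23/4 = 5.75 sts per in.
collar: 22.5 × 5.75 = 129.38 → 129.
cuff: 10.5 × 5.75 = 60.38 → 60.
back: 24.5 × 5.75 = 140.88 → 141.
sleeve: 14.5 × 5.75 = 83.38 → 83.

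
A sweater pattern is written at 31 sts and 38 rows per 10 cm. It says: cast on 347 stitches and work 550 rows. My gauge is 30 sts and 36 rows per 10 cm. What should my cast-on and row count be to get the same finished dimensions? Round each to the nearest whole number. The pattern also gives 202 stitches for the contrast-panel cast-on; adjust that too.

Cast on 336 stitches; work 521 rows; contrast-panel cast-on 195 stitches.

Stitches: 347 × 30/31 = 335.81 → 336.
Rows: 550 × 36/38 = 521.05 → 521.
contrast-panel cast-on: 202 × 30/31 = 195.48 → 195.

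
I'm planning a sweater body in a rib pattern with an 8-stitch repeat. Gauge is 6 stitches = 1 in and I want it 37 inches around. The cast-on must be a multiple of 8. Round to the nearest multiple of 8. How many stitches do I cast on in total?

6 / 1 = 6 sts per inch.
37 × 6 = 222.00 sts.
Nearest multiple of 8: 224.

Cast on 224 stitches.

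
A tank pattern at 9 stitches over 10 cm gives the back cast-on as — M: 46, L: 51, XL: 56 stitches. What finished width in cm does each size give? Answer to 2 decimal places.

M 51.11 cm; L 56.67 cm; XL 62.22 cm.

9/10 = 0.9 sts per cm.
M: 46 / 0.9 = 51.111 → 51.11 cm.
L: 51 / 0.9 = 56.667 → 56.67 cm.
XL: 56 / 0.9 = 62.222 → 62.22 cm.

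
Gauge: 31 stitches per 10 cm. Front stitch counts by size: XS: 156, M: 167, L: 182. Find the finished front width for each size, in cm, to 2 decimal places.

XS 50.32 cm; M 53.87 cm; L 58.71 cm.

31/10 = 3.1 sts per cm.
XS: 156 / 3.1 = 50.323 → 50.32 cm.
M: 167 / 3.1 = 53.871 → 53.87 cm.
L: 182 / 3.1 = 58.710 → 58.71 cm.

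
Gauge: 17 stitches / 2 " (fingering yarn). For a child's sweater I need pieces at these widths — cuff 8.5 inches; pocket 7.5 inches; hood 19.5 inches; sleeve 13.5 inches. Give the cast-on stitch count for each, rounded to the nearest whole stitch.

Rate = 17/2 = 8.5 sts per in.
cuff: 8.5 × 8.5 = 72.25 → 72.
pocket: 7.5 × 8.5 = 63.75 → 64.
hood: 19.5 × 8.5 = 165.75 → 166.
sleeve: 13.5 × 8.5 = 114.75 → 115.

cuff 72; pocket 64; hood 166; sleeve 115.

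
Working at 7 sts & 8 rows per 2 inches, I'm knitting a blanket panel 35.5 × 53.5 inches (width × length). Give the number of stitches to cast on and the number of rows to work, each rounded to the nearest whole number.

Cast on 124 stitches and work 214 rows.

Stitch gauge = 7/2 = 3.5 sts/in; 35.5 × 3.5 = 124.25 → 124 sts.
Row gauge = 8/2 = 4 rows/in; 53.5 × 4 = 214.00 → 214 rows.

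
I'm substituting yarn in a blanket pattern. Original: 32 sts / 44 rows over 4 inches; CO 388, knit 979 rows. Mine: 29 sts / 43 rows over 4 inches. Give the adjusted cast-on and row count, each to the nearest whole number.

Stitches: 388 × 29/32 = 351.62 → 352.
Rows: 979 × 43/44 = 956.75 → 957.

Cast on 352 stitches; work 957 rows.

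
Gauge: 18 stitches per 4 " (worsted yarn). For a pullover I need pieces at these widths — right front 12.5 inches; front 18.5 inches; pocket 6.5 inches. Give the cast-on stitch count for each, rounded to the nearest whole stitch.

Rate = 18/4 = 4.5 sts per in.
right front: 12.5 × 4.5 = 56.25 → 56.
front: 18.5 × 4.5 = 83.25 → 83.
pocket: 6.5 × 4.5 = 29.25 → 29.

right front 56; front 83; pocket 29.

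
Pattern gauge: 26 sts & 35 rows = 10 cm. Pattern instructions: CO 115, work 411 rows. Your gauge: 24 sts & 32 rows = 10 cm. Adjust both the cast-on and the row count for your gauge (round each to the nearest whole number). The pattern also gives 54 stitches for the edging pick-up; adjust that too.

Cast on 106 stitches; work 376 rows; edging pick-up 50 stitches.

Stitches: 115 × 24/26 = 106.15 → 106.
Rows: 411 × 32/35 = 375.77 → 376.
edging pick-up: 54 × 24/26 = 49.85 → 50.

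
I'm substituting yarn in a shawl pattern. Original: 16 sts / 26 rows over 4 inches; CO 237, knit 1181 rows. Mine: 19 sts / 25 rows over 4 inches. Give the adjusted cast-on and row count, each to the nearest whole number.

Stitches: 237 × 19/16 = 281.44 → 281.
Rows: 1181 × 25/26 = 1135.58 → 1136.

Cast on 281 stitches; work 1136 rows.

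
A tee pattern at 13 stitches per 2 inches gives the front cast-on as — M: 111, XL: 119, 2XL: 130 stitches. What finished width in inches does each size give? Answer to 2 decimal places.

M 17.08 inches; XL 18.31 inches; 2XL 20.00 inches.

13/2 = 6.5 sts per in.
M: 111 / 6.5 = 17.077 → 17.08 in.
XL: 119 / 6.5 = 18.308 → 18.31 in.
2XL: 130 / 6.5 = 20.000 → 20.00 in.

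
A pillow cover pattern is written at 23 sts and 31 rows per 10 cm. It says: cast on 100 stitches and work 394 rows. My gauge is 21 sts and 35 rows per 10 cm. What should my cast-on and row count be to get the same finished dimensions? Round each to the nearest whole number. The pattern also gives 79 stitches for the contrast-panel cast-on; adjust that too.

Stitches: 100 × 21/23 = 91.30 → 91.
Rows: 394 × 35/31 = 444.84 → 445.
contrast-panel cast-on: 79 × 21/23 = 72.13 → 72.

Cast on 91 stitches; work 445 rows; contrast-panel cast-on 72 stitches.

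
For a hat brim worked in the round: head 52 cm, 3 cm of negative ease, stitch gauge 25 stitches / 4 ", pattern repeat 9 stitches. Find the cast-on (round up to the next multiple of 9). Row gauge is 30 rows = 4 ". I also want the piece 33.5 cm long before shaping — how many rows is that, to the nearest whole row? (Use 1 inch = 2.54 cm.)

Cast on 126 stitches; work 99 rows.

Finished = 52 − 3 = 49 cm.
49 cm × 1/2.54 = 19.29 inches.
25/4 = 6.25 sts per in; 19.29 × 6.25 = 120.57 sts.
Next multiple of 9 → 126.
33.5 cm = 13.19 inches; × 7.5 = 98.92 → 99 rows.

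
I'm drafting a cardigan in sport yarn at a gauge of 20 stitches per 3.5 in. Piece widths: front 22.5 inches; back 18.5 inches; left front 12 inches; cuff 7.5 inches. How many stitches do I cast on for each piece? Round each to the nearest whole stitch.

Rate = 20/3.5 = 5.714 sts per in.
front: 22.5 × 5.714 = 128.57 → 129.
back: 18.5 × 5.714 = 105.71 → 106.
left front: 12 × 5.714 = 68.57 → 69.
cuff: 7.5 × 5.714 = 42.86 → 43.

front 129; back 106; left front 69; cuff 43.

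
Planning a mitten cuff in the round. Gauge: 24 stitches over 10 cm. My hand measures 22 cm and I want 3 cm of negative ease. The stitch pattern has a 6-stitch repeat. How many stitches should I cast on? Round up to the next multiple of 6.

CO 48 sts.

Finished = 22 − 3 = 19 cm.
24 / 10 = 2.4 sts/cm.
19 × 2.4 = 45.60 sts.
Next multiple of 6: 48.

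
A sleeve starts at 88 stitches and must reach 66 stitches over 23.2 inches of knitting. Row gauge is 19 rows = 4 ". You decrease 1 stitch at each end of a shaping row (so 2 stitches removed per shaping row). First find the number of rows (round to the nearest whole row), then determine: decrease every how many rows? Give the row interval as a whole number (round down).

Rows = 23.2 × 4.75 = 110.2 → 110 rows.
Stitches to remove: 22 → 11 shaping rows (at 2 st each).
110 / 11 = 10.00 → every 10 rows.

Decrease every 10th row.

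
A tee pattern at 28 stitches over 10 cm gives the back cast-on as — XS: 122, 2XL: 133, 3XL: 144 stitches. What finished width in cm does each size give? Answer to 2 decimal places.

XS 43.57 cm; 2XL 47.50 cm; 3XL 51.43 cm.

28/10 = 2.8 sts per cm.
XS: 122 / 2.8 = 43.571 → 43.57 cm.
2XL: 133 / 2.8 = 47.500 → 47.50 cm.
3XL: 144 / 2.8 = 51.429 → 51.43 cm.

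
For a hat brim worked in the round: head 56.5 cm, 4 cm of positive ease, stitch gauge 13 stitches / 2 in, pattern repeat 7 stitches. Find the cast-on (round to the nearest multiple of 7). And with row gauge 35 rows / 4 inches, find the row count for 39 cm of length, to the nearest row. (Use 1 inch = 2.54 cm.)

Cast on 154 stitches; work 134 rows.

Finished = 56.5 + 4 = 60.5 cm.
60.5 cm × 1/2.54 = 23.82 inches.
13/2 = 6.5 sts per in; 23.82 × 6.5 = 154.82 sts.
Nearest multiple of 7 → 154.
39 cm = 15.35 inches; × 8.75 = 134.35 → 134 rows.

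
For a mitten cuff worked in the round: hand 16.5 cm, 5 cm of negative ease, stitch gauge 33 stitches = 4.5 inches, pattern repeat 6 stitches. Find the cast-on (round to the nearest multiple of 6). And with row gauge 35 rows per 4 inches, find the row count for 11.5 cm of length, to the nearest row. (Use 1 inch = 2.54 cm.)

Finished = 16.5 − 5 = 11.5 cm.
11.5 cm × 1/2.54 = 4.53 inches.
33/4.5 = 7.333 sts per in; 4.53 × 7.333 = 33.20 sts.
Nearest multiple of 6 → 36.
11.5 cm = 4.53 inches; × 8.75 = 39.62 → 40 rows.

Cast on 36 stitches; work 40 rows.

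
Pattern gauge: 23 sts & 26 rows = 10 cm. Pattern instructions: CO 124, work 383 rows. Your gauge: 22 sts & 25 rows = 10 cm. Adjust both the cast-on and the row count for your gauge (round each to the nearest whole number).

Cast on 119 stitches; work 368 rows.

Stitches: 124 × 22/23 = 118.61 → 119.
Rows: 383 × 25/26 = 368.27 → 368.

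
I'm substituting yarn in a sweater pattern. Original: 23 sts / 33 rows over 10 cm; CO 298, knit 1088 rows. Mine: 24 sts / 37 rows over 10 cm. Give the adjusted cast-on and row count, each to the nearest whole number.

Cast on 311 stitches; work 1220 rows.

Stitches: 298 × 24/23 = 310.96 → 311.
Rows: 1088 × 37/33 = 1219.88 → 1220.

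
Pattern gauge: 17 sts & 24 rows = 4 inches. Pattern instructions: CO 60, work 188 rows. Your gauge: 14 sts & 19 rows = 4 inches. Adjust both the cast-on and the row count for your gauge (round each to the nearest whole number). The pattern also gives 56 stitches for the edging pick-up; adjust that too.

Cast on 49 stitches; work 149 rows; edging pick-up 46 stitches.

Stitches: 60 × 14/17 = 49.41 → 49.
Rows: 188 × 19/24 = 148.83 → 149.
edging pick-up: 56 × 14/17 = 46.12 → 46.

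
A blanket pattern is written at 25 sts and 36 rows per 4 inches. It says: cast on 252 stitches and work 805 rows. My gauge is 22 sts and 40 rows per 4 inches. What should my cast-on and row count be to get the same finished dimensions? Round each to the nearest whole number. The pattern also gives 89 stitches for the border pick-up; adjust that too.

Cast on 222 stitches; work 894 rows; border pick-up 78 stitches.

Stitches: 252 × 22/25 = 221.76 → 222.
Rows: 805 × 40/36 = 894.44 → 894.
border pick-up: 89 × 22/25 = 78.32 → 78.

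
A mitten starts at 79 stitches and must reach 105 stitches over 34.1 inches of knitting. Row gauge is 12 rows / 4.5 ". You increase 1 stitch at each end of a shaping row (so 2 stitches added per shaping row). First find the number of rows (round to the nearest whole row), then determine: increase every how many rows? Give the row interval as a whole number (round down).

Increase every 7th row.

Rows = 34.1 × 2.667 = 90.9 → 91 rows.
Stitches to add: 26 → 13 shaping rows (at 2 st each).
91 / 13 = 7.00 → every 7 rows.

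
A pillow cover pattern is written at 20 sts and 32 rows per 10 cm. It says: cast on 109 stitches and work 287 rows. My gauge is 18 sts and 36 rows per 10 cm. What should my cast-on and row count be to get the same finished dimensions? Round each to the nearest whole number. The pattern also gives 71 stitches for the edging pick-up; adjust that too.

Stitches: 109 × 18/20 = 98.10 → 98.
Rows: 287 × 36/32 = 322.88 → 323.
edging pick-up: 71 × 18/20 = 63.90 → 64.

Cast on 98 stitches; work 323 rows; edging pick-up 64 stitches.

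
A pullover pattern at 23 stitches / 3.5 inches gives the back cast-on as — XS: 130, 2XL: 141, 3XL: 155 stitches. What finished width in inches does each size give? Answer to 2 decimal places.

XS 19.78 inches; 2XL 21.46 inches; 3XL 23.59 inches.

23/3.5 = 6.571 sts per in.
XS: 130 / 6.571 = 19.783 → 19.78 in.
2XL: 141 / 6.571 = 21.457 → 21.46 in.
3XL: 155 / 6.571 = 23.587 → 23.59 in.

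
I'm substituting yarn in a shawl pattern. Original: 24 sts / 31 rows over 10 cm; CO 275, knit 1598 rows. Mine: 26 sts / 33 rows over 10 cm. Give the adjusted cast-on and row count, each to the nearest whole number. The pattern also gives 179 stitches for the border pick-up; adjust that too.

Stitches: 275 × 26/24 = 297.92 → 298.
Rows: 1598 × 33/31 = 1701.10 → 1701.
border pick-up: 179 × 26/24 = 193.92 → 194.

Cast on 298 stitches; work 1701 rows; border pick-up 194 stitches.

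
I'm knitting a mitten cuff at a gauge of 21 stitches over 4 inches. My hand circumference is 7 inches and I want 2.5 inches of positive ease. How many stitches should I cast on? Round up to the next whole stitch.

Finished = 7 + 2.5 = 9.5 in.
21 / 4 = 5.25 sts per inch.
9.50 × 5.25 = 49.88 sts.
→ 50 sts.

Cast on 50 stitches.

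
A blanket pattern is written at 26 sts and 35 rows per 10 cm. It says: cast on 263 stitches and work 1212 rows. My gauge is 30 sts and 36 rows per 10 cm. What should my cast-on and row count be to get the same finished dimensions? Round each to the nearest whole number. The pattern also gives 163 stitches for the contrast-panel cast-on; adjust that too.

Cast on 303 stitches; work 1247 rows; contrast-panel cast-on 188 stitches.

Stitches: 263 × 30/26 = 303.46 → 303.
Rows: 1212 × 36/35 = 1246.63 → 1247.
contrast-panel cast-on: 163 × 30/26 = 188.08 → 188.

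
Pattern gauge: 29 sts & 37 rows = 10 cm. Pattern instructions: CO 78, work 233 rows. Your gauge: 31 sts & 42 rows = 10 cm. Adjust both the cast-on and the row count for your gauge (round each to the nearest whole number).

Cast on 83 stitches; work 264 rows.

Stitches: 78 × 31/29 = 83.38 → 83.
Rows: 233 × 42/37 = 264.49 → 264.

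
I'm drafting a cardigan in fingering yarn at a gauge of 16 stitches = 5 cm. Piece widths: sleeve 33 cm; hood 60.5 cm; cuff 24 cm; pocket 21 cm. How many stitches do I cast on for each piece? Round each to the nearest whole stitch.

Rate = 16/5 = 3.2 sts per cm.
sleeve: 33 × 3.2 = 105.60 → 106.
hood: 60.5 × 3.2 = 193.60 → 194.
cuff: 24 × 3.2 = 76.80 → 77.
pocket: 21 × 3.2 = 67.20 → 67.

sleeve 106; hood 194; cuff 77; pocket 67.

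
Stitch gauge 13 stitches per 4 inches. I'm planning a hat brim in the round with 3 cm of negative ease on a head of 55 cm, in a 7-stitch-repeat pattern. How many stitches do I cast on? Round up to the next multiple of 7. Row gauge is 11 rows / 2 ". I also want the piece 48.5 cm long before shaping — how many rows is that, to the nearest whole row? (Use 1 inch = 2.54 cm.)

Finished = 55 − 3 = 52 cm.
52 cm × 1/2.54 = 20.47 inches.
13/4 = 3.25 sts per in; 20.47 × 3.25 = 66.54 sts.
Next multiple of 7 → 70.
48.5 cm = 19.09 inches; × 5.5 = 105.02 → 105 rows.

Cast on 70 stitches; work 105 rows.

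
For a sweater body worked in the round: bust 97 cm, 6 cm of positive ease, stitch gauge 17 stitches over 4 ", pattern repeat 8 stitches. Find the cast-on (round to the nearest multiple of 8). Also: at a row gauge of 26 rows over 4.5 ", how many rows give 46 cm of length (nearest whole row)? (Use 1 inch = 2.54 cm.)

Cast on 176 stitches; work 105 rows.

Finished = 97 + 6 = 103 cm.
103 cm × 1/2.54 = 40.55 inches.
17/4 = 4.25 sts per in; 40.55 × 4.25 = 172.34 sts.
Nearest multiple of 8 → 176.
46 cm = 18.11 inches; × 5.778 = 104.64 → 105 rows.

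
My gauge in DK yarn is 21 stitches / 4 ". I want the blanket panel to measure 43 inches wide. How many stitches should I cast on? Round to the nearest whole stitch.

226 stitches.

21 stitches / 4 in = 5.25 stitches per inch.
43 × 5.25 = 225.75 stitches.
Round to nearest → 226.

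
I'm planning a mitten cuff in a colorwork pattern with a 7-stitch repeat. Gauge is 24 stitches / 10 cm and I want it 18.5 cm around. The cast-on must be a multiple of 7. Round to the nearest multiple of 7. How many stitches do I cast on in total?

42 stitches.

24 / 10 = 2.4 sts per cm.
18.5 × 2.4 = 44.40 sts.
Nearest multiple of 7: 42.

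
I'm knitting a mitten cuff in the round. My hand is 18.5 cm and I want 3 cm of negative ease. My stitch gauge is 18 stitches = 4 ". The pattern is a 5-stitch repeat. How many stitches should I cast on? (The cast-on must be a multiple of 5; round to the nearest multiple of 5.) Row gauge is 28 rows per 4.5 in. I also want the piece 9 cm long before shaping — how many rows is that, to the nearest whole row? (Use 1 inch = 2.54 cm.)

Finished = 18.5 − 3 = 15.5 cm.
15.5 cm × 1/2.54 = 6.10 inches.
18/4 = 4.5 sts per in; 6.10 × 4.5 = 27.46 sts.
Nearest multiple of 5 → 25.
9 cm = 3.54 inches; × 6.222 = 22.05 → 22 rows.

Cast on 25 stitches; work 22 rows.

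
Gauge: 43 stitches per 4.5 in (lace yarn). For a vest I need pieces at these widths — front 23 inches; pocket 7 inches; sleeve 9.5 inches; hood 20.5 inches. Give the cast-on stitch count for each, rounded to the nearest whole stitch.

front 220; pocket 67; sleeve 91; hood 196.

Rate = 43/4.5 = 9.556 sts per in.
front: 23 × 9.556 = 219.78 → 220.
pocket: 7 × 9.556 = 66.89 → 67.
sleeve: 9.5 × 9.556 = 90.78 → 91.
hood: 20.5 × 9.556 = 195.89 → 196.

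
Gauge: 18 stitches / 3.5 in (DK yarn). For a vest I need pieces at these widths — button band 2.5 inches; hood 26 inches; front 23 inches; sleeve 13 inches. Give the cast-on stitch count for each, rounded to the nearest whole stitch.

button band 13; hood 134; front 118; sleeve 67.

Rate = 18/3.5 = 5.143 sts per in.
button band: 2.5 × 5.143 = 12.86 → 13.
hood: 26 × 5.143 = 133.71 → 134.
front: 23 × 5.143 = 118.29 → 118.
sleeve: 13 × 5.143 = 66.86 → 67.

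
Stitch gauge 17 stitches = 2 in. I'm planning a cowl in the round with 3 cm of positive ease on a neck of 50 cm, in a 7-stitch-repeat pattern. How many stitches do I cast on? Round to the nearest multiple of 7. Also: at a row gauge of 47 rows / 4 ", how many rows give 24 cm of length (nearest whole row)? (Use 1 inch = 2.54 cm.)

Finished = 50 + 3 = 53 cm.
53 cm × 1/2.54 = 20.87 inches.
17/2 = 8.5 sts per in; 20.87 × 8.5 = 177.36 sts.
Nearest multiple of 7 → 175.
24 cm = 9.45 inches; × 11.75 = 111.02 → 111 rows.

Cast on 175 stitches; work 111 rows.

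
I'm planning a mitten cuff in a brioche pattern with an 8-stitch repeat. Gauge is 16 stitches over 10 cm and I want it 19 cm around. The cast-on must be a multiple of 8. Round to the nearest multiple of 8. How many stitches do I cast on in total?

CO 32 sts.

16 / 10 = 1.6 sts per cm.
19 × 1.6 = 30.40 sts.
Nearest multiple of 8: 32.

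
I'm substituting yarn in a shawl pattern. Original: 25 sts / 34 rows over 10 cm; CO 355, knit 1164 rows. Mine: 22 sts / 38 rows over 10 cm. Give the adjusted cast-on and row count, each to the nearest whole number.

Stitches: 355 × 22/25 = 312.40 → 312.
Rows: 1164 × 38/34 = 1300.94 → 1301.

Cast on 312 stitches; work 1301 rows.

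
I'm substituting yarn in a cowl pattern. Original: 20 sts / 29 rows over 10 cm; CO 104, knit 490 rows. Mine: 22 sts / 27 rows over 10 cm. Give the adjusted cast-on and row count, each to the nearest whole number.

Cast on 114 stitches; work 456 rows.

Stitches: 104 × 22/20 = 114.40 → 114.
Rows: 490 × 27/29 = 456.21 → 456.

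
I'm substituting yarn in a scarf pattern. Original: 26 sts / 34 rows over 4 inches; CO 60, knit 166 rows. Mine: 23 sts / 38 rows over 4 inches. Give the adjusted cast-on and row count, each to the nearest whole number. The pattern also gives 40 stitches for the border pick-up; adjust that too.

Cast on 53 stitches; work 186 rows; border pick-up 35 stitches.

Stitches: 60 × 23/26 = 53.08 → 53.
Rows: 166 × 38/34 = 185.53 → 186.
border pick-up: 40 × 23/26 = 35.38 → 35.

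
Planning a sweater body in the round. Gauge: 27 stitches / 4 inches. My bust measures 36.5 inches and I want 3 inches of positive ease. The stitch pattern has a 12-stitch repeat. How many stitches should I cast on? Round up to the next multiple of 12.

Finished = 36.5 + 3 = 39.5 inches.
27 / 4 = 6.75 sts/in.
39.5 × 6.75 = 266.62 sts.
Next multiple of 12: 276.

CO 276 sts.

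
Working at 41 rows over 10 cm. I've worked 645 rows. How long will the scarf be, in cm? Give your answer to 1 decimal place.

41 rows / 10 cm = 4.1 rows per cm.
645 / 4.1 = 157.32 cm.

157.3 cm.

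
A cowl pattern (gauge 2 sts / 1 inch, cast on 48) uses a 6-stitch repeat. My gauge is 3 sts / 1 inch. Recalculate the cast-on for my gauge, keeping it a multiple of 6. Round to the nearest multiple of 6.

48 × 3 / 2 = 72.00.
Nearest multiple of 6: 72.

Cast on 72 stitches.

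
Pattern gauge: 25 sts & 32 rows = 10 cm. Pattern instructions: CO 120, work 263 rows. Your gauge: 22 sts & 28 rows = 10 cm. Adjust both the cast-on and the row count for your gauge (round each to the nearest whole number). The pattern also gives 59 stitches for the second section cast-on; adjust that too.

Cast on 106 stitches; work 230 rows; second section cast-on 52 stitches.

Stitches: 120 × 22/25 = 105.60 → 106.
Rows: 263 × 28/32 = 230.12 → 230.
second section cast-on: 59 × 22/25 = 51.92 → 52.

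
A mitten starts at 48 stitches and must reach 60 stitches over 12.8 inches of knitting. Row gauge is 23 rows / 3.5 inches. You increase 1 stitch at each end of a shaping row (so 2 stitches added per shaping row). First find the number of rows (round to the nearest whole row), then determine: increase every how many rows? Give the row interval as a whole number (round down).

Increase every 14th row.

Rows = 12.8 × 6.571 = 84.1 → 84 rows.
Stitches to add: 12 → 6 shaping rows (at 2 st each).
84 / 6 = 14.00 → every 14 rows.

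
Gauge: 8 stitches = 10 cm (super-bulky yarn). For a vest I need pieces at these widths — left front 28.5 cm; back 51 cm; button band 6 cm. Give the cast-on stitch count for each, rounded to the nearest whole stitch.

left front 23; back 41; button band 5.

Rate = 8/10 = 0.8 sts per cm.
left front: 28.5 × 0.8 = 22.80 → 23.
back: 51 × 0.8 = 40.80 → 41.
button band: 6 × 0.8 = 4.80 → 5.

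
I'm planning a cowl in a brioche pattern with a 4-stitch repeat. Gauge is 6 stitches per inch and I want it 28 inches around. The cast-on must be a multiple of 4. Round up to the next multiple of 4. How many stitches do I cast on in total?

CO 168 sts.

6 / 1 = 6 sts per inch.
28 × 6 = 168.00 sts.
Next multiple of 4: 168.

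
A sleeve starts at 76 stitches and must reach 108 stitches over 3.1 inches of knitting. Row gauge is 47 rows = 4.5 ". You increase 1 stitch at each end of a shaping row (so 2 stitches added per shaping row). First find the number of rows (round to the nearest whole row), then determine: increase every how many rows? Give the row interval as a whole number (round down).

Increase every 2nd row.

Rows = 3.1 × 10.444 = 32.4 → 32 rows.
Stitches to add: 32 → 16 shaping rows (at 2 st each).
32 / 16 = 2.00 → every 2 rows.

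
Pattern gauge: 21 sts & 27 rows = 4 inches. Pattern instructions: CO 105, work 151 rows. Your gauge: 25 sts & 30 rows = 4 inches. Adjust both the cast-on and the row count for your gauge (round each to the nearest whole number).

Stitches: 105 × 25/21 = 125.00 → 125.
Rows: 151 × 30/27 = 167.78 → 168.

Cast on 125 stitches; work 168 rows.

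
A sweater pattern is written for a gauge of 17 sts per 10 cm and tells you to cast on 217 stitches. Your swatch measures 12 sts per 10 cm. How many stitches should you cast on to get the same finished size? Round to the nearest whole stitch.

153 stitches.

Scale factor = 12 / 17 = 0.706.
217 × 12 / 17 = 153.18 sts.
→ 153 sts.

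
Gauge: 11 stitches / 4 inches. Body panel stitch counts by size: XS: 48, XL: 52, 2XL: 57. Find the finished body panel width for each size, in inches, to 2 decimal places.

XS 17.45 inches; XL 18.91 inches; 2XL 20.73 inches.

11/4 = 2.75 sts per in.
XS: 48 / 2.75 = 17.455 → 17.45 in.
XL: 52 / 2.75 = 18.909 → 18.91 in.
2XL: 57 / 2.75 = 20.727 → 20.73 in.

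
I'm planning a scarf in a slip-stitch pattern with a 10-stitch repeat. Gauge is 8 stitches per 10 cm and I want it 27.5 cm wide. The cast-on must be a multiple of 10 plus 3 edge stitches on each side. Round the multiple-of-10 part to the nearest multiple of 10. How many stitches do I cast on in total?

8 / 10 = 0.8 sts per cm.
27.5 × 0.8 = 22.00 sts.
Less 6 edge sts → 16.00 for the repeat.
Nearest multiple of 10: 20.
Add back 6 edge sts → 26.

26 stitches.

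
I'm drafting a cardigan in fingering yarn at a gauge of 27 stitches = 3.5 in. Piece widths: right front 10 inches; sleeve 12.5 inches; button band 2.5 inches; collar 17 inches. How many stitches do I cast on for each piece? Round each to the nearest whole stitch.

right front 77; sleeve 96; button band 19; collar 131.

Rate = 27/3.5 = 7.714 sts per in.
right front: 10 × 7.714 = 77.14 → 77.
sleeve: 12.5 × 7.714 = 96.43 → 96.
button band: 2.5 × 7.714 = 19.29 → 19.
collar: 17 × 7.714 = 131.14 → 131.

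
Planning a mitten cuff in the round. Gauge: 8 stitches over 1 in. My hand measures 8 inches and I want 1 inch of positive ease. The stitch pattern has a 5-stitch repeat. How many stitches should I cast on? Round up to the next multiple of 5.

Finished = 8 + 1 = 9 inches.
8 / 1 = 8 sts/in.
9 × 8 = 72.00 sts.
Next multiple of 5: 75.

75 stitches.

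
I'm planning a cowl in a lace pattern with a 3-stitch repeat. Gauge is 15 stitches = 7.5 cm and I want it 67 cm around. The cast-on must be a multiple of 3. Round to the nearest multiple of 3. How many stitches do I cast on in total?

15 / 7.5 = 2 sts per cm.
67 × 2 = 134.00 sts.
Nearest multiple of 3: 135.

Cast on 135 stitches.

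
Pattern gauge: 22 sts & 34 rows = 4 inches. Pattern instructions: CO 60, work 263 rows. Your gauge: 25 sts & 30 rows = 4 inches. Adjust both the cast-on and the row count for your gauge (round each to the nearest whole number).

Stitches: 60 × 25/22 = 68.18 → 68.
Rows: 263 × 30/34 = 232.06 → 232.

Cast on 68 stitches; work 232 rows.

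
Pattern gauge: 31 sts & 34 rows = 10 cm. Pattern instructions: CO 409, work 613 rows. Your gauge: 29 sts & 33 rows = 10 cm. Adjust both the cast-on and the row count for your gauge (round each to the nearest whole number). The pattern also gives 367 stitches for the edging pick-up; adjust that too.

Cast on 383 stitches; work 595 rows; edging pick-up 343 stitches.

Stitches: 409 × 29/31 = 382.61 → 383.
Rows: 613 × 33/34 = 594.97 → 595.
edging pick-up: 367 × 29/31 = 343.32 → 343.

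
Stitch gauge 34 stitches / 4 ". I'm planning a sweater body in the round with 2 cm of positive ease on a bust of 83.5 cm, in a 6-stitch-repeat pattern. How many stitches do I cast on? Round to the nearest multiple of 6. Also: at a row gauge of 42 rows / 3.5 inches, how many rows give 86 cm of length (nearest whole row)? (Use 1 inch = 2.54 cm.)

Cast on 288 stitches; work 406 rows.

Finished = 83.5 + 2 = 85.5 cm.
85.5 cm × 1/2.54 = 33.66 inches.
34/4 = 8.5 sts per in; 33.66 × 8.5 = 286.12 sts.
Nearest multiple of 6 → 288.
86 cm = 33.86 inches; × 12 = 406.30 → 406 rows.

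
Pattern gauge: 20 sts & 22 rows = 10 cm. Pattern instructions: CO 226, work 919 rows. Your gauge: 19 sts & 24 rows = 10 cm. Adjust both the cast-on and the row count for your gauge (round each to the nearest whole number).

Cast on 215 stitches; work 1003 rows.

Stitches: 226 × 19/20 = 214.70 → 215.
Rows: 919 × 24/22 = 1002.55 → 1003.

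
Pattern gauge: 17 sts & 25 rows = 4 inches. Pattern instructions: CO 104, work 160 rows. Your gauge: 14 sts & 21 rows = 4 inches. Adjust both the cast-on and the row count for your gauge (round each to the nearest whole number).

Stitches: 104 × 14/17 = 85.65 → 86.
Rows: 160 × 21/25 = 134.40 → 134.

Cast on 86 stitches; work 134 rows.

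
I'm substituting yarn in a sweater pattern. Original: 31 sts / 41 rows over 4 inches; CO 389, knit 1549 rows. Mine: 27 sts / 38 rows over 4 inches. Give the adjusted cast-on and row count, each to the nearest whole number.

Cast on 339 stitches; work 1436 rows.

Stitches: 389 × 27/31 = 338.81 → 339.
Rows: 1549 × 38/41 = 1435.66 → 1436.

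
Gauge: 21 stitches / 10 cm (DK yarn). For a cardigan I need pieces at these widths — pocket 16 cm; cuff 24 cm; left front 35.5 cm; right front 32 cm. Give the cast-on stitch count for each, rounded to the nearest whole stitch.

Rate = 21/10 = 2.1 sts per cm.
pocket: 16 × 2.1 = 33.60 → 34.
cuff: 24 × 2.1 = 50.40 → 50.
left front: 35.5 × 2.1 = 74.55 → 75.
right front: 32 × 2.1 = 67.20 → 67.

pocket 34; cuff 50; left front 75; right front 67.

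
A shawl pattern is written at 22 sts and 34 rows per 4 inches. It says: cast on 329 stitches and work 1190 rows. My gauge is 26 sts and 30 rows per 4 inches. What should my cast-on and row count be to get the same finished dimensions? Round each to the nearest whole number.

Cast on 389 stitches; work 1050 rows.

Stitches: 329 × 26/22 = 388.82 → 389.
Rows: 1190 × 30/34 = 1050.00 → 1050.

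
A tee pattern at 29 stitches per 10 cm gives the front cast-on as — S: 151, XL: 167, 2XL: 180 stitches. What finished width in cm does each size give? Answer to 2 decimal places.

29/10 = 2.9 sts per cm.
S: 151 / 2.9 = 52.069 → 52.07 cm.
XL: 167 / 2.9 = 57.586 → 57.59 cm.
2XL: 180 / 2.9 = 62.069 → 62.07 cm.

S 52.07 cm; XL 57.59 cm; 2XL 62.07 cm.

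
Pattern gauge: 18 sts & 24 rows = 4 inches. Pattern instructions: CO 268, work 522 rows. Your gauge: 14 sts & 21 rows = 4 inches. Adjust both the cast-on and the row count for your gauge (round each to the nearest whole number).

Cast on 208 stitches; work 457 rows.

Stitches: 268 × 14/18 = 208.44 → 208.
Rows: 522 × 21/24 = 456.75 → 457.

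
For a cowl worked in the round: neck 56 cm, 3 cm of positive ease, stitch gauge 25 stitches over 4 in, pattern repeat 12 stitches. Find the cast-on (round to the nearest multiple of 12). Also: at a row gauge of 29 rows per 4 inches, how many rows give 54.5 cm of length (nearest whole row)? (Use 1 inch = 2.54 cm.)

Finished = 56 + 3 = 59 cm.
59 cm × 1/2.54 = 23.23 inches.
25/4 = 6.25 sts per in; 23.23 × 6.25 = 145.18 sts.
Nearest multiple of 12 → 144.
54.5 cm = 21.46 inches; × 7.25 = 155.56 → 156 rows.

Cast on 144 stitches; work 156 rows.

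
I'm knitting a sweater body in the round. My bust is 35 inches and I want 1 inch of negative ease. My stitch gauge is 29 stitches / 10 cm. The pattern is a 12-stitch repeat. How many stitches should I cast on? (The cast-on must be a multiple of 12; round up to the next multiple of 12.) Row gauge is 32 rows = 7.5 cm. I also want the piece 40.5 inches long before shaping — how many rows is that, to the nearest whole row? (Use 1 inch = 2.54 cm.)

Finished = 35 − 1 = 34 inches.
34 inches × 2.54 = 86.36 cm.
29/10 = 2.9 sts per cm; 86.36 × 2.9 = 250.44 sts.
Next multiple of 12 → 252.
40.5 inches = 102.87 cm; × 4.267 = 438.91 → 439 rows.

Cast on 252 stitches; work 439 rows.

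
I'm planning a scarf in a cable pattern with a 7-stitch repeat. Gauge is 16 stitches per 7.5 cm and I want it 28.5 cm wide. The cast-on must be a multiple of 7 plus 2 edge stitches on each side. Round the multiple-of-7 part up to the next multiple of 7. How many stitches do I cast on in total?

16 / 7.5 = 2.133 sts per cm.
28.5 × 2.133 = 60.80 sts.
Less 4 edge sts → 56.80 for the repeat.
Next multiple of 7: 63.
Add back 4 edge sts → 67.

Cast on 67 stitches.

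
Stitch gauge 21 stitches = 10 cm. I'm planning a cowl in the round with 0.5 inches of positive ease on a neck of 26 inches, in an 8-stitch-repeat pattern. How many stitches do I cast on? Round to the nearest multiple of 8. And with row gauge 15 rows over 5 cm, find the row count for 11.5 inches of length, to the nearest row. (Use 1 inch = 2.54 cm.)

Cast on 144 stitches; work 88 rows.

Finished = 26 + 0.5 = 26.5 inches.
26.5 inches × 2.54 = 67.31 cm.
21/10 = 2.1 sts per cm; 67.31 × 2.1 = 141.35 sts.
Nearest multiple of 8 → 144.
11.5 inches = 29.21 cm; × 3 = 87.63 → 88 rows.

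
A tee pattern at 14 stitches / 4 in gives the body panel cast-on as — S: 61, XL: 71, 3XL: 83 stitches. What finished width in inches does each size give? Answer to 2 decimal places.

14/4 = 3.5 sts per in.
S: 61 / 3.5 = 17.429 → 17.43 in.
XL: 71 / 3.5 = 20.286 → 20.29 in.
3XL: 83 / 3.5 = 23.714 → 23.71 in.

S 17.43 inches; XL 20.29 inches; 3XL 23.71 inches.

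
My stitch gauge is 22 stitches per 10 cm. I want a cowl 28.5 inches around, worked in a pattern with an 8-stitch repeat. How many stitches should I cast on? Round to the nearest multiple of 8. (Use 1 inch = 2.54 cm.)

28.5 in = 28.5 × 2.54 = 72.39 cm.
22 / 10 = 2.2 sts/cm.
72.39 × 2.2 = 159.26 sts.
→ 160.

Cast on 160 stitches.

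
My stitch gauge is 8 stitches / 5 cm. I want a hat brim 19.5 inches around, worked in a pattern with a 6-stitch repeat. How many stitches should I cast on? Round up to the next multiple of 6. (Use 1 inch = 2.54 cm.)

84 stitches.

19.5 in = 19.5 × 2.54 = 49.53 cm.
8 / 5 = 1.6 sts/cm.
49.53 × 1.6 = 79.25 sts.
→ 84.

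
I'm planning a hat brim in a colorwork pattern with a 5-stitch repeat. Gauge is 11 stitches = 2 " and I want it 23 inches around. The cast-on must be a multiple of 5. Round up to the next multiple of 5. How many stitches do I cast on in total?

CO 130 sts.

11 / 2 = 5.5 sts per inch.
23 × 5.5 = 126.50 sts.
Next multiple of 5: 130.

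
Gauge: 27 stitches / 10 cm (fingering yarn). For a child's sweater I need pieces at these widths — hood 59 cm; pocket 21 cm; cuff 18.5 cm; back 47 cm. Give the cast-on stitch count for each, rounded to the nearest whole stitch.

hood 159; pocket 57; cuff 50; back 127.

Rate = 27/10 = 2.7 sts per cm.
hood: 59 × 2.7 = 159.30 → 159.
pocket: 21 × 2.7 = 56.70 → 57.
cuff: 18.5 × 2.7 = 49.95 → 50.
back: 47 × 2.7 = 126.90 → 127.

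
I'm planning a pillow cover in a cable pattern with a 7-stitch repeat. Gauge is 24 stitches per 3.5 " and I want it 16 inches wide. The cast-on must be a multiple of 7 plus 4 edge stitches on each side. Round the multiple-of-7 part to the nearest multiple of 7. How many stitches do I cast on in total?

24 / 3.5 = 6.857 sts per inch.
16 × 6.857 = 109.71 sts.
Less 8 edge sts → 101.71 for the repeat.
Nearest multiple of 7: 105.
Add back 8 edge sts → 113.

113 stitches.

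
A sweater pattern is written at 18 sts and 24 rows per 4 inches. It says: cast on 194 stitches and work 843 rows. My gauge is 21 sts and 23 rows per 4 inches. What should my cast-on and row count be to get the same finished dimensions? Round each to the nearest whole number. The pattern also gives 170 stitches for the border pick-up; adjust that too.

Cast on 226 stitches; work 808 rows; border pick-up 198 stitches.

Stitches: 194 × 21/18 = 226.33 → 226.
Rows: 843 × 23/24 = 807.88 → 808.
border pick-up: 170 × 21/18 = 198.33 → 198.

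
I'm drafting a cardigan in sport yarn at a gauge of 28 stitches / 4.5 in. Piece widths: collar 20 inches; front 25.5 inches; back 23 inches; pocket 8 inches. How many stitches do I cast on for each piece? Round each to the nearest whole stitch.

collar 124; front 159; back 143; pocket 50.

Rate = 28/4.5 = 6.222 sts per in.
collar: 20 × 6.222 = 124.44 → 124.
front: 25.5 × 6.222 = 158.67 → 159.
back: 23 × 6.222 = 143.11 → 143.
pocket: 8 × 6.222 = 49.78 → 50.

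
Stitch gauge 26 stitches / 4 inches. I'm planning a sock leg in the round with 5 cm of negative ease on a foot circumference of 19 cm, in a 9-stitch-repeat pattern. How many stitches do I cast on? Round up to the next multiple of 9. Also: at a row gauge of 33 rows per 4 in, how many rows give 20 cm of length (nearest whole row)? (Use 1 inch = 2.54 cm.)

Finished = 19 − 5 = 14 cm.
14 cm × 1/2.54 = 5.51 inches.
26/4 = 6.5 sts per in; 5.51 × 6.5 = 35.83 sts.
Next multiple of 9 → 36.
20 cm = 7.87 inches; × 8.25 = 64.96 → 65 rows.

Cast on 36 stitches; work 65 rows.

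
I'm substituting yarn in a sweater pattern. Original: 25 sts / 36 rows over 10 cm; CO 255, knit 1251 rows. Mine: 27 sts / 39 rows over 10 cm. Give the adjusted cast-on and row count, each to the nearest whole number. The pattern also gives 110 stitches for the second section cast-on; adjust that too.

Cast on 275 stitches; work 1355 rows; second section cast-on 119 stitches.

Stitches: 255 × 27/25 = 275.40 → 275.
Rows: 1251 × 39/36 = 1355.25 → 1355.
second section cast-on: 110 × 27/25 = 118.80 → 119.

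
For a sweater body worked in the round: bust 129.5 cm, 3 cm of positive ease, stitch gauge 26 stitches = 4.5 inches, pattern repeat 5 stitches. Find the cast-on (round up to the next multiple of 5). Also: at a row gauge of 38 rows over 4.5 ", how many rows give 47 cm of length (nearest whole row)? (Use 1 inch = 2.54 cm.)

Cast on 305 stitches; work 156 rows.

Finished = 129.5 + 3 = 132.5 cm.
132.5 cm × 1/2.54 = 52.17 inches.
26/4.5 = 5.778 sts per in; 52.17 × 5.778 = 301.40 sts.
Next multiple of 5 → 305.
47 cm = 18.50 inches; × 8.444 = 156.26 → 156 rows.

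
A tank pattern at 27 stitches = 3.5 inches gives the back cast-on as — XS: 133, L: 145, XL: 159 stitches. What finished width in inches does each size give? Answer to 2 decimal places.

27/3.5 = 7.714 sts per in.
XS: 133 / 7.714 = 17.241 → 17.24 in.
L: 145 / 7.714 = 18.796 → 18.80 in.
XL: 159 / 7.714 = 20.611 → 20.61 in.

XS 17.24 inches; L 18.80 inches; XL 20.61 inches.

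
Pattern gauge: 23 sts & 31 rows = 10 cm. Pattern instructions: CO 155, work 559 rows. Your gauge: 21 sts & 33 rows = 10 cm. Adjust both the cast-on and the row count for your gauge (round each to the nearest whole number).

Cast on 142 stitches; work 595 rows.

Stitches: 155 × 21/23 = 141.52 → 142.
Rows: 559 × 33/31 = 595.06 → 595.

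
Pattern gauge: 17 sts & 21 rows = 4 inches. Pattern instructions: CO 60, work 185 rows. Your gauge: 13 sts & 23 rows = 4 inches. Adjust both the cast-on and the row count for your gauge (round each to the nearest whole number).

Stitches: 60 × 13/17 = 45.88 → 46.
Rows: 185 × 23/21 = 202.62 → 203.

Cast on 46 stitches; work 203 rows.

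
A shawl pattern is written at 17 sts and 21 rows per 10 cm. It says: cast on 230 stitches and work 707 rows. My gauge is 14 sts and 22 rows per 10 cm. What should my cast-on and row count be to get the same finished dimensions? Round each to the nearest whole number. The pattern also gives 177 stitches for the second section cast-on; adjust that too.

Cast on 189 stitches; work 741 rows; second section cast-on 146 stitches.

Stitches: 230 × 14/17 = 189.41 → 189.
Rows: 707 × 22/21 = 740.67 → 741.
second section cast-on: 177 × 14/17 = 145.76 → 146.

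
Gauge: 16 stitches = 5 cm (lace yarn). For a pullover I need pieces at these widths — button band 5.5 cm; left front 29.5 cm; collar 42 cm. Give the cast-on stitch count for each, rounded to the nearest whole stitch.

button band 18; left front 94; collar 134.

Rate = 16/5 = 3.2 sts per cm.
button band: 5.5 × 3.2 = 17.60 → 18.
left front: 29.5 × 3.2 = 94.40 → 94.
collar: 42 × 3.2 = 134.40 → 134.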